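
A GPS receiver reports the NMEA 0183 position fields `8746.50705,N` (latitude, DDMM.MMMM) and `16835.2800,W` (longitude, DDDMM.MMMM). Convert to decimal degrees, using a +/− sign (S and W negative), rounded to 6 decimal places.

φ: split at 2 digits → 87° and 46.50705′; 87 + 46.50705/60 = 87.7751175
N ⇒ keep positive
λ: split at 3 digits → 168° and 35.28′; 168 + 35.28/60 = 168.5880000
hemisphere W, so the sign is −

87.775118, -168.588000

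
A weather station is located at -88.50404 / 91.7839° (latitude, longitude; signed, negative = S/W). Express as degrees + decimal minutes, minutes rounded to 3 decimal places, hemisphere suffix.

Latitude is negative → S; |value| = 88.504040
Latitude: fractional part 0.504040 → 30.24240 minutes
Lon: fractional part 0.783900 → 47.03400 minutes

88° 30.242′ S, 91° 47.034′ E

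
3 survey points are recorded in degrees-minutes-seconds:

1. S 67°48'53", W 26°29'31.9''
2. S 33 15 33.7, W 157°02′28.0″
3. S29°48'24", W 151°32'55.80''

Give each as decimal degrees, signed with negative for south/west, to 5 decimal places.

Point 1:
  Lat: 67° + 48/60 + 53/3600 = 67 + 0.800000 + 0.014722 = 67.814722
  hemisphere S, so the sign is −
  Lon: 29′ + 31.9″ = 29.53167′; 26 + 29.53167/60 = 26.492194
  hemisphere W, so the sign is −
Point 2:
  Lat: 33° + 15/60 + 33.7/3600 = 33 + 0.250000 + 0.009361 = 33.259361
  hemisphere S, so the sign is −
  Lon: 157 + 2/60 + 28/3600 = 157.041111
  hemisphere W, so the sign is −
Point 3:
  φ: 48′ + 24″ = 48.40000′; 29 + 48.40000/60 = 29.806667
  hemisphere S, so the sign is −
  Longitude: 151 + 32/60 + 55.8/3600 = 151.548833
  hemisphere W, so the sign is −

1. -67.81472, -26.49219
2. -33.25936, -157.04111
3. -29.80667, -151.54883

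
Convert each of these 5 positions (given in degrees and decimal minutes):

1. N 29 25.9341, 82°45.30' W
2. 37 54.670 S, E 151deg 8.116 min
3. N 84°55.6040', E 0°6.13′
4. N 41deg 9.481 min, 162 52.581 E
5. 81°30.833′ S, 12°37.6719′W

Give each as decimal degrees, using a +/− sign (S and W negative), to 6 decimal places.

Point 1:
  Lat: 29 + 25.9341/60 = 29.4322350
  N → positive
  Lon: 45.3′ = 0.755000°; total 82.7550000
  W → negative
Point 2:
  Lat: 37 + 54.67/60 = 37.9111667
  hemisphere S, so the sign is −
  Longitude: 8.116′ = 0.135267°; total 151.1352667
  E ⇒ keep positive
Point 3:
  Latitude: 55.604′ = 0.926733°; total 84.9267333
  N → positive
  λ: 6.13′ = 0.102167°; total 0.1021667
  E ⇒ keep positive
Point 4:
  Latitude: 9.481′ = 0.158017°; total 41.1580167
  N ⇒ keep positive
  Longitude: 162 + 52.581/60 = 162.8763500
  E → positive
Point 5:
  φ: 81 + 30.833/60 = 81.5138833
  hemisphere S, so the sign is −
  Lon: 37.6719′ = 0.627865°; total 12.6278650
  W → negative

1. 29.432235, -82.755000
2. -37.911167, 151.135267
3. 84.926733, 0.102167
4. 41.158017, 162.876350
5. -81.513883, -12.627865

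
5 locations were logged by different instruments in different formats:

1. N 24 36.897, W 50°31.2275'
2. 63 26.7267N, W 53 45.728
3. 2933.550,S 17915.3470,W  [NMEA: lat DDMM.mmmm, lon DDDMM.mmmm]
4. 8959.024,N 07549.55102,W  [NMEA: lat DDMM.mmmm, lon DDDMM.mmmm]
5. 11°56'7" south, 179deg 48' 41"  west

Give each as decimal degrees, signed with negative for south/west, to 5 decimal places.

1. 24.61495, -50.52046
2. 63.44545, -53.76213
3. -29.55917, -179.25578
4. 89.98373, -75.82585
5. -11.93528, -179.81139

Point 1:
  Latitude: 24 + 36.897/60 = 24.614950
  N ⇒ keep positive
  Longitude: 31.2275′ = 0.520458°; total 50.520458
  W ⇒ negate
Point 2:
  φ: 26.7267′ = 0.445445°; total 63.445445
  N → positive
  Lon: 53 + 45.728/60 = 53.762133
  W → negative
Point 3:
  Lat: split at 2 digits → 29° and 33.55′; 29 + 33.55/60 = 29.559167
  S ⇒ negate
  Longitude: degrees = first 3 digits = 179, minutes = 15.347; 179 + 15.347/60 = 179.255783
  hemisphere W, so the sign is −
Point 4:
  φ: degrees = first 2 digits = 89, minutes = 59.024; 89 + 59.024/60 = 89.983733
  N → positive
  λ: split at 3 digits → 075° and 49.55102′; 75 + 49.55102/60 = 75.825850
  hemisphere W, so the sign is −
Point 5:
  Lat: 11 + 56/60 + 7/3600 = 11.935278
  S ⇒ negate
  λ: 179° + 48/60 + 41/3600 = 179 + 0.800000 + 0.011389 = 179.811389
  hemisphere W, so the sign is −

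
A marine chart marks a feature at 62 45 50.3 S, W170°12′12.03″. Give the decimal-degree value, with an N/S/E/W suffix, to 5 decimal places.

φ: 45′ + 50.3″ = 45.83833′; 62 + 45.83833/60 = 62.763972
Lon: 170 + 12/60 + 12.03/3600 = 170.203342

62.76397° S, 170.20334° W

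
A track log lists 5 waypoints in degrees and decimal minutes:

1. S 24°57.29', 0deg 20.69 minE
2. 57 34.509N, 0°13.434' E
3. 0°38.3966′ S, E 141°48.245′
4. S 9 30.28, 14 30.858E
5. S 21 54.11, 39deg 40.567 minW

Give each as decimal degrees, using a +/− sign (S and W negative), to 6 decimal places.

1. -24.954833, 0.344833
2. 57.575150, 0.223900
3. -0.639943, 141.804083
4. -9.504667, 14.514300
5. -21.901833, -39.676117

Point 1:
  Latitude: 24 + 57.29/60 = 24.9548333
  hemisphere S, so the sign is −
  λ: 0 + 20.69/60 = 0.3448333
  E → positive
Point 2:
  Lat: 57 + 34.509/60 = 57.5751500
  N → positive
  Longitude: 0 + 13.434/60 = 0.2239000
  E → positive
Point 3:
  Latitude: 38.3966′ = 0.639943°; total 0.6399433
  hemisphere S, so the sign is −
  Longitude: 48.245′ = 0.804083°; total 141.8040833
  E → positive
Point 4:
  φ: 30.28′ = 0.504667°; total 9.5046667
  hemisphere S, so the sign is −
  λ: 30.858′ = 0.514300°; total 14.5143000
  E ⇒ keep positive
Point 5:
  Latitude: 21 + 54.11/60 = 21.9018333
  S ⇒ negate
  Lon: 39 + 40.567/60 = 39.6761167
  W ⇒ negate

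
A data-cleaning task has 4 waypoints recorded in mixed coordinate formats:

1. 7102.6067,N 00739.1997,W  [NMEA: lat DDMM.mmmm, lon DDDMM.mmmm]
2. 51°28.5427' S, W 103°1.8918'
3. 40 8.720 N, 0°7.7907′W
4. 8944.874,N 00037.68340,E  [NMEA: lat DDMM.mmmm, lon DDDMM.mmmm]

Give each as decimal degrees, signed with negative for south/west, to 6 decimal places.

1. 71.043445, -7.653328
2. -51.475712, -103.031530
3. 40.145333, -0.129845
4. 89.747900, 0.628057

Point 1:
  φ: degrees = first 2 digits = 71, minutes = 2.6067; 71 + 2.6067/60 = 71.0434450
  N ⇒ keep positive
  λ: degrees = first 3 digits = 7, minutes = 39.1997; 7 + 39.1997/60 = 7.6533283
  W ⇒ negate
Point 2:
  φ: 28.5427′ = 0.475712°; total 51.4757117
  S → negative
  Longitude: 1.8918′ = 0.031530°; total 103.0315300
  W ⇒ negate
Point 3:
  Lat: 8.72′ = 0.145333°; total 40.1453333
  N → positive
  Longitude: 0 + 7.7907/60 = 0.1298450
  hemisphere W, so the sign is −
Point 4:
  φ: split at 2 digits → 89° and 44.874′; 89 + 44.874/60 = 89.7479000
  N → positive
  λ: split at 3 digits → 000° and 37.6834′; 0 + 37.6834/60 = 0.6280567
  E ⇒ keep positive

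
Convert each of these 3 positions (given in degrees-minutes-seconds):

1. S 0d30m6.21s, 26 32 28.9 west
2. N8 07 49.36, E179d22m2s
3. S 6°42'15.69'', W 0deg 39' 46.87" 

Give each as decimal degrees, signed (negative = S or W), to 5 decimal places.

1. -0.50173, -26.54136
2. 8.13038, 179.36722
3. -6.70436, -0.66302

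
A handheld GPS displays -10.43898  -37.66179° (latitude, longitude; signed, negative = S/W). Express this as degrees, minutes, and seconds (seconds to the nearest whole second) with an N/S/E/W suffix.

Latitude is negative → S; |value| = 10.438980
Lat: 0.438980 × 60 = 26.33880′ → 26′, remainder × 60 = 20.33″
Longitude is negative → W; |value| = 37.661790
λ: 0.661790 × 60 = 39.70740′ → 39′, remainder × 60 = 42.44″

10°26′20″ S, 37°39′42″ W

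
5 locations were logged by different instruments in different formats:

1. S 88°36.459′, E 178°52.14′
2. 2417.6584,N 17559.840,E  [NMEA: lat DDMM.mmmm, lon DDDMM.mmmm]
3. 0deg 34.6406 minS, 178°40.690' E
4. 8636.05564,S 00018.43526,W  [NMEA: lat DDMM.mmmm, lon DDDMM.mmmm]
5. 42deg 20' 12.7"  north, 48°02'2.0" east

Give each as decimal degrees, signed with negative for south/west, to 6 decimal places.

Point 1:
  φ: 36.459′ = 0.607650°; total 88.6076500
  S ⇒ negate
  Lon: 178 + 52.14/60 = 178.8690000
  E → positive
Point 2:
  φ: split at 2 digits → 24° and 17.6584′; 24 + 17.6584/60 = 24.2943067
  N → positive
  Lon: degrees = first 3 digits = 175, minutes = 59.84; 175 + 59.84/60 = 175.9973333
  E → positive
Point 3:
  Lat: 0 + 34.6406/60 = 0.5773433
  S → negative
  Longitude: 40.69′ = 0.678167°; total 178.6781667
  E ⇒ keep positive
Point 4:
  Latitude: degrees = first 2 digits = 86, minutes = 36.05564; 86 + 36.05564/60 = 86.6009273
  S ⇒ negate
  λ: split at 3 digits → 000° and 18.43526′; 0 + 18.43526/60 = 0.3072543
  hemisphere W, so the sign is −
Point 5:
  φ: 42 + 20/60 + 12.7/3600 = 42.3368611
  N → positive
  λ: 2′ + 2″ = 2.03333′; 48 + 2.03333/60 = 48.0338889
  E ⇒ keep positive

1. -88.607650, 178.869000
2. 24.294307, 175.997333
3. -0.577343, 178.678167
4. -86.600927, -0.307254
5. 42.336861, 48.033889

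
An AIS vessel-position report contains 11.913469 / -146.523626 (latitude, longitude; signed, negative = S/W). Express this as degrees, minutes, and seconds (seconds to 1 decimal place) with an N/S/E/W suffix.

11°54′48.5″ N, 146°31′25.1″ W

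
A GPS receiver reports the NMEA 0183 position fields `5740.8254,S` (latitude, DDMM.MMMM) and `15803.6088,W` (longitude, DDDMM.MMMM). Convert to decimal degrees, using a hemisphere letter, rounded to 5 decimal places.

57.68042° S, 158.06015° W

Lat: split at 2 digits → 57° and 40.8254′; 57 + 40.8254/60 = 57.680423
Lon: degrees = first 3 digits = 158, minutes = 3.6088; 158 + 3.6088/60 = 158.060147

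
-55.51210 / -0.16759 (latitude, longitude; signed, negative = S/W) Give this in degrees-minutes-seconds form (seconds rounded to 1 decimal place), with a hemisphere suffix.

55°30′43.6″ S, 0°10′3.3″ W

Latitude is negative → S; |value| = 55.512100
Lat: 0.512100° → 30.72600′; 0.72600 × 60 = 43.560″
Longitude is negative → W; |value| = 0.167590
λ: 0.167590 × 60 = 10.05540′ → 10′, remainder × 60 = 3.324″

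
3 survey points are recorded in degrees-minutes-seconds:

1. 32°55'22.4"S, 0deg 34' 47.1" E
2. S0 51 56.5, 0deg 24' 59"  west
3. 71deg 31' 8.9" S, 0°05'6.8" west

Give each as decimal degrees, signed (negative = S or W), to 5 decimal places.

Point 1:
  φ: 55′ + 22.4″ = 55.37333′; 32 + 55.37333/60 = 32.922889
  S ⇒ negate
  Longitude: 34′ + 47.1″ = 34.78500′; 0 + 34.78500/60 = 0.579750
  E ⇒ keep positive
Point 2:
  Latitude: 0 + 51/60 + 56.5/3600 = 0.865694
  S ⇒ negate
  λ: 0 + 24/60 + 59/3600 = 0.416389
  W ⇒ negate
Point 3:
  Latitude: 71 + 31/60 + 8.9/3600 = 71.519139
  hemisphere S, so the sign is −
  Lon: 0° + 5/60 + 6.8/3600 = 0 + 0.083333 + 0.001889 = 0.085222
  W → negative

1. -32.92289, 0.57975
2. -0.86569, -0.41639
3. -71.51914, -0.08522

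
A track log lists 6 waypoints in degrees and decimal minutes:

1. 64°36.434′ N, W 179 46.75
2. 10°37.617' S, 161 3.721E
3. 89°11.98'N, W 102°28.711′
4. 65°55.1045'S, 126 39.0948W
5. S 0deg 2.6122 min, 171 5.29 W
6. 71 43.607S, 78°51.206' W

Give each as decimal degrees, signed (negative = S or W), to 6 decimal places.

1. 64.607233, -179.779167
2. -10.626950, 161.062017
3. 89.199667, -102.478517
4. -65.918408, -126.651580
5. -0.043537, -171.088167
6. -71.726783, -78.853433

Point 1:
  Lat: 64 + 36.434/60 = 64.6072333
  N ⇒ keep positive
  Lon: 179 + 46.75/60 = 179.7791667
  W → negative
Point 2:
  Lat: 37.617′ = 0.626950°; total 10.6269500
  S → negative
  Longitude: 3.721′ = 0.062017°; total 161.0620167
  E ⇒ keep positive
Point 3:
  φ: 11.98′ = 0.199667°; total 89.1996667
  N → positive
  λ: 28.711′ = 0.478517°; total 102.4785167
  W ⇒ negate
Point 4:
  Latitude: 65 + 55.1045/60 = 65.9184083
  S ⇒ negate
  λ: 39.0948′ = 0.651580°; total 126.6515800
  W ⇒ negate
Point 5:
  Lat: 2.6122′ = 0.043537°; total 0.0435367
  hemisphere S, so the sign is −
  Longitude: 171 + 5.29/60 = 171.0881667
  W → negative
Point 6:
  Latitude: 71 + 43.607/60 = 71.7267833
  hemisphere S, so the sign is −
  Longitude: 78 + 51.206/60 = 78.8534333
  W → negative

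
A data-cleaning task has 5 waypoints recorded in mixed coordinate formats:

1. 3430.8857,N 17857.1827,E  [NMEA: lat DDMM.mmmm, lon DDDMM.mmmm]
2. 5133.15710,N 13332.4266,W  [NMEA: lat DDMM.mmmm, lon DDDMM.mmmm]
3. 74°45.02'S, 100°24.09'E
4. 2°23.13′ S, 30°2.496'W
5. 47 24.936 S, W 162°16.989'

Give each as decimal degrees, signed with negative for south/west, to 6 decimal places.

1. 34.514762, 178.953045
2. 51.552618, -133.540443
3. -74.750333, 100.401500
4. -2.385500, -30.041600
5. -47.415600, -162.283150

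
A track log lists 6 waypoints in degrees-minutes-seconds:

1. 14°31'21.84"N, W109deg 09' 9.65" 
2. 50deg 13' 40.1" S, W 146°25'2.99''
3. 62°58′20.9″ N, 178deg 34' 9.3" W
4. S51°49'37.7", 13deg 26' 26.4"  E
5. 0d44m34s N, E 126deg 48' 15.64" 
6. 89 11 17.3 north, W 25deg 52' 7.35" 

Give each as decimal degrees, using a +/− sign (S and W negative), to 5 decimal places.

1. 14.52273, -109.15268
2. -50.22781, -146.41750
3. 62.97247, -178.56925
4. -51.82714, 13.44067
5. 0.74278, 126.80434
6. 89.18814, -25.86871

Point 1:
  Lat: 14° + 31/60 + 21.84/3600 = 14 + 0.516667 + 0.006067 = 14.522733
  N ⇒ keep positive
  Longitude: 9′ + 9.65″ = 9.16083′; 109 + 9.16083/60 = 109.152681
  hemisphere W, so the sign is −
Point 2:
  Lat: 13′ + 40.1″ = 13.66833′; 50 + 13.66833/60 = 50.227806
  S ⇒ negate
  λ: 25′ + 2.99″ = 25.04983′; 146 + 25.04983/60 = 146.417497
  W ⇒ negate
Point 3:
  Lat: 58′ + 20.9″ = 58.34833′; 62 + 58.34833/60 = 62.972472
  N → positive
  λ: 178 + 34/60 + 9.3/3600 = 178.569250
  hemisphere W, so the sign is −
Point 4:
  Latitude: 49′ + 37.7″ = 49.62833′; 51 + 49.62833/60 = 51.827139
  S ⇒ negate
  Longitude: 26′ + 26.4″ = 26.44000′; 13 + 26.44000/60 = 13.440667
  E → positive
Point 5:
  φ: 0 + 44/60 + 34/3600 = 0.742778
  N → positive
  Longitude: 48′ + 15.64″ = 48.26067′; 126 + 48.26067/60 = 126.804344
  E ⇒ keep positive
Point 6:
  φ: 89 + 11/60 + 17.3/3600 = 89.188139
  N → positive
  Longitude: 25 + 52/60 + 7.35/3600 = 25.868708
  W → negative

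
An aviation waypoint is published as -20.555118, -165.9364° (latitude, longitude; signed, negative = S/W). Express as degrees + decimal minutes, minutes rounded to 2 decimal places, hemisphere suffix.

Latitude is negative → S; |value| = 20.555118
φ: minutes = (20.555118 − 20) × 60 = 33.3071
Longitude is negative → W; |value| = 165.936400
Lon: minutes = (165.936400 − 165) × 60 = 56.1840

20° 33.31′ S, 165° 56.18′ W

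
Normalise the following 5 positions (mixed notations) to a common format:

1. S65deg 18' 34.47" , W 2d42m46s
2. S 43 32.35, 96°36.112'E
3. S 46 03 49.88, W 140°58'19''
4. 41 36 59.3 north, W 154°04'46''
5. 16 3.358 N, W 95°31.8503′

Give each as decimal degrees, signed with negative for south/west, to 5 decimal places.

1. -65.30958, -2.71278
2. -43.53917, 96.60187
3. -46.06386, -140.97194
4. 41.61647, -154.07944
5. 16.05597, -95.53084

Point 1:
  Latitude: 18′ + 34.47″ = 18.57450′; 65 + 18.57450/60 = 65.309575
  S → negative
  Lon: 2° + 42/60 + 46/3600 = 2 + 0.700000 + 0.012778 = 2.712778
  W → negative
Point 2:
  Lat: 43 + 32.35/60 = 43.539167
  hemisphere S, so the sign is −
  Lon: 96 + 36.112/60 = 96.601867
  E ⇒ keep positive
Point 3:
  φ: 46 + 3/60 + 49.88/3600 = 46.063856
  S ⇒ negate
  λ: 58′ + 19″ = 58.31667′; 140 + 58.31667/60 = 140.971944
  W → negative
Point 4:
  φ: 41 + 36/60 + 59.3/3600 = 41.616472
  N → positive
  Longitude: 154 + 4/60 + 46/3600 = 154.079444
  W ⇒ negate
Point 5:
  Lat: 3.358′ = 0.055967°; total 16.055967
  N → positive
  Lon: 95 + 31.8503/60 = 95.530838
  W ⇒ negate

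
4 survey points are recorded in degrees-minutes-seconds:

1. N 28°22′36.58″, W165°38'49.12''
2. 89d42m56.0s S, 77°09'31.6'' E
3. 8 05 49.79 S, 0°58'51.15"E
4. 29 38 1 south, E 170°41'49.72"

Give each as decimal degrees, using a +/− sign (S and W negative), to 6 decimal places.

1. 28.376828, -165.646978
2. -89.715556, 77.158778
3. -8.097164, 0.980875
4. -29.633611, 170.697144

Point 1:
  φ: 28° + 22/60 + 36.58/3600 = 28 + 0.366667 + 0.010161 = 28.3768278
  N ⇒ keep positive
  Lon: 165° + 38/60 + 49.12/3600 = 165 + 0.633333 + 0.013644 = 165.6469778
  W → negative
Point 2:
  Lat: 89° + 42/60 + 56/3600 = 89 + 0.700000 + 0.015556 = 89.7155556
  S ⇒ negate
  Lon: 9′ + 31.6″ = 9.52667′; 77 + 9.52667/60 = 77.1587778
  E ⇒ keep positive
Point 3:
  φ: 8° + 5/60 + 49.79/3600 = 8 + 0.083333 + 0.013831 = 8.0971639
  S → negative
  Longitude: 58′ + 51.15″ = 58.85250′; 0 + 58.85250/60 = 0.9808750
  E ⇒ keep positive
Point 4:
  Latitude: 29° + 38/60 + 1/3600 = 29 + 0.633333 + 0.000278 = 29.6336111
  S → negative
  Longitude: 170 + 41/60 + 49.72/3600 = 170.6971444
  E → positive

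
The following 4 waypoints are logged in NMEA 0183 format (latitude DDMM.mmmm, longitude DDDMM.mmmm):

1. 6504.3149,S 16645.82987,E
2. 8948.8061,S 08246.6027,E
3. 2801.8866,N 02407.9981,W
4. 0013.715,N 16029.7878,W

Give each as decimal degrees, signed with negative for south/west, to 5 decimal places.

1. -65.07192, 166.76383
2. -89.81344, 82.77671
3. 28.03144, -24.13330
4. 0.22858, -160.49646

Point 1:
  Lat: degrees = first 2 digits = 65, minutes = 4.3149; 65 + 4.3149/60 = 65.071915
  hemisphere S, so the sign is −
  λ: degrees = first 3 digits = 166, minutes = 45.82987; 166 + 45.82987/60 = 166.763831
  E → positive
Point 2:
  φ: degrees = first 2 digits = 89, minutes = 48.8061; 89 + 48.8061/60 = 89.813435
  S ⇒ negate
  Lon: degrees = first 3 digits = 82, minutes = 46.6027; 82 + 46.6027/60 = 82.776712
  E ⇒ keep positive
Point 3:
  Lat: degrees = first 2 digits = 28, minutes = 1.8866; 28 + 1.8866/60 = 28.031443
  N → positive
  Longitude: degrees = first 3 digits = 24, minutes = 7.9981; 24 + 7.9981/60 = 24.133302
  hemisphere W, so the sign is −
Point 4:
  φ: degrees = first 2 digits = 0, minutes = 13.715; 0 + 13.715/60 = 0.228583
  N ⇒ keep positive
  Longitude: degrees = first 3 digits = 160, minutes = 29.7878; 160 + 29.7878/60 = 160.496463
  W ⇒ negate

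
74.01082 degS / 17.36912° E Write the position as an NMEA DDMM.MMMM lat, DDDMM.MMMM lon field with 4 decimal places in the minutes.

Latitude: fractional part 0.010820 → 0.649200 minutes
Lon: fractional part 0.369120 → 22.147200 minutes

7400.6492,S / 01722.1472,E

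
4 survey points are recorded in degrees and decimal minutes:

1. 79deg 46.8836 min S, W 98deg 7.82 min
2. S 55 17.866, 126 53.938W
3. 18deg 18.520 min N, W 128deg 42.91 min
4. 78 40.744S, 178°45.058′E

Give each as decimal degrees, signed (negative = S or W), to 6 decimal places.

1. -79.781393, -98.130333
2. -55.297767, -126.898967
3. 18.308667, -128.715167
4. -78.679067, 178.750967

Point 1:
  φ: 79 + 46.8836/60 = 79.7813933
  hemisphere S, so the sign is −
  Lon: 98 + 7.82/60 = 98.1303333
  W ⇒ negate
Point 2:
  Latitude: 55 + 17.866/60 = 55.2977667
  S → negative
  Longitude: 53.938′ = 0.898967°; total 126.8989667
  hemisphere W, so the sign is −
Point 3:
  Lat: 18 + 18.52/60 = 18.3086667
  N ⇒ keep positive
  Lon: 42.91′ = 0.715167°; total 128.7151667
  W → negative
Point 4:
  Latitude: 78 + 40.744/60 = 78.6790667
  hemisphere S, so the sign is −
  Lon: 178 + 45.058/60 = 178.7509667
  E ⇒ keep positive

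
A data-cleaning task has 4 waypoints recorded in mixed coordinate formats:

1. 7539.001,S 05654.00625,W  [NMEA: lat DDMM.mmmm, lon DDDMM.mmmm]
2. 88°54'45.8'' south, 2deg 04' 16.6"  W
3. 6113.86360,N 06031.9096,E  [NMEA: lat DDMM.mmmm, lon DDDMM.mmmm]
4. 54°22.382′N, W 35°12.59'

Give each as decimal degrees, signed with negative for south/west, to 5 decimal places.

Point 1:
  Lat: split at 2 digits → 75° and 39.001′; 75 + 39.001/60 = 75.650017
  hemisphere S, so the sign is −
  Longitude: degrees = first 3 digits = 56, minutes = 54.00625; 56 + 54.00625/60 = 56.900104
  W ⇒ negate
Point 2:
  Latitude: 88° + 54/60 + 45.8/3600 = 88 + 0.900000 + 0.012722 = 88.912722
  S → negative
  Lon: 2° + 4/60 + 16.6/3600 = 2 + 0.066667 + 0.004611 = 2.071278
  W → negative
Point 3:
  φ: split at 2 digits → 61° and 13.8636′; 61 + 13.8636/60 = 61.231060
  N → positive
  Longitude: degrees = first 3 digits = 60, minutes = 31.9096; 60 + 31.9096/60 = 60.531827
  E ⇒ keep positive
Point 4:
  Latitude: 54 + 22.382/60 = 54.373033
  N ⇒ keep positive
  Longitude: 12.59′ = 0.209833°; total 35.209833
  hemisphere W, so the sign is −

1. -75.65002, -56.90010
2. -88.91272, -2.07128
3. 61.23106, 60.53183
4. 54.37303, -35.20983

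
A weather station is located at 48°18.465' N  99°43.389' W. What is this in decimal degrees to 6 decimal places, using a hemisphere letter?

48.307750° N, 99.723150° W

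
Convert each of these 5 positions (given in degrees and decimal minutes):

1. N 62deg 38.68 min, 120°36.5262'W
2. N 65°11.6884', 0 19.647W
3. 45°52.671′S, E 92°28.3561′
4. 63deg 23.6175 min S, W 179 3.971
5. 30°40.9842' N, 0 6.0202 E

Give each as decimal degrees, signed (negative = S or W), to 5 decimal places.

1. 62.64467, -120.60877
2. 65.19481, -0.32745
3. -45.87785, 92.47260
4. -63.39363, -179.06618
5. 30.68307, 0.10034

Point 1:
  Latitude: 62 + 38.68/60 = 62.644667
  N ⇒ keep positive
  λ: 120 + 36.5262/60 = 120.608770
  hemisphere W, so the sign is −
Point 2:
  Lat: 11.6884′ = 0.194807°; total 65.194807
  N → positive
  Lon: 19.647′ = 0.327450°; total 0.327450
  W ⇒ negate
Point 3:
  φ: 52.671′ = 0.877850°; total 45.877850
  S → negative
  λ: 92 + 28.3561/60 = 92.472602
  E → positive
Point 4:
  Lat: 63 + 23.6175/60 = 63.393625
  S ⇒ negate
  λ: 3.971′ = 0.066183°; total 179.066183
  W → negative
Point 5:
  φ: 30 + 40.9842/60 = 30.683070
  N → positive
  λ: 0 + 6.0202/60 = 0.100337
  E → positive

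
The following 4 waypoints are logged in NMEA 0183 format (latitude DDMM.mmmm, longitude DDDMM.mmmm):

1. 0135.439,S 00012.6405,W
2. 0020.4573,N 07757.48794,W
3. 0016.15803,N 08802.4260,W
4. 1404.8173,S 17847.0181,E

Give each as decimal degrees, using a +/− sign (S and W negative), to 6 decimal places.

1. -1.590650, -0.210675
2. 0.340955, -77.958132
3. 0.269301, -88.040433
4. -14.080288, 178.783635

Point 1:
  Lat: split at 2 digits → 01° and 35.439′; 1 + 35.439/60 = 1.5906500
  S → negative
  Lon: degrees = first 3 digits = 0, minutes = 12.6405; 0 + 12.6405/60 = 0.2106750
  W → negative
Point 2:
  φ: degrees = first 2 digits = 0, minutes = 20.4573; 0 + 20.4573/60 = 0.3409550
  N → positive
  Lon: degrees = first 3 digits = 77, minutes = 57.48794; 77 + 57.48794/60 = 77.9581323
  W ⇒ negate
Point 3:
  Latitude: split at 2 digits → 00° and 16.15803′; 0 + 16.15803/60 = 0.2693005
  N → positive
  Lon: degrees = first 3 digits = 88, minutes = 2.426; 88 + 2.426/60 = 88.0404333
  hemisphere W, so the sign is −
Point 4:
  φ: split at 2 digits → 14° and 4.8173′; 14 + 4.8173/60 = 14.0802883
  hemisphere S, so the sign is −
  λ: split at 3 digits → 178° and 47.0181′; 178 + 47.0181/60 = 178.7836350
  E → positive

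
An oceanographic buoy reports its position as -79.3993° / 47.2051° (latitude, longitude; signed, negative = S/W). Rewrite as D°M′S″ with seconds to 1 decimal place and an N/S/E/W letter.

79°23′57.5″ S, 47°12′18.4″ E

Latitude is negative → S; |value| = 79.399300
Latitude: 0.399300 × 60 = 23.95800′ → 23′, remainder × 60 = 57.480″
λ: 0.205100° → 12.30600′; 0.30600 × 60 = 18.360″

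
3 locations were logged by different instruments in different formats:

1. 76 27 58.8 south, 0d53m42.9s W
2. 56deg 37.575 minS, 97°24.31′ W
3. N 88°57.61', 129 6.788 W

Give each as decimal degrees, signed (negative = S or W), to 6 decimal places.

Point 1:
  φ: 27′ + 58.8″ = 27.98000′; 76 + 27.98000/60 = 76.4663333
  S ⇒ negate
  λ: 0 + 53/60 + 42.9/3600 = 0.8952500
  W → negative
Point 2:
  φ: 56 + 37.575/60 = 56.6262500
  S ⇒ negate
  λ: 97 + 24.31/60 = 97.4051667
  W → negative
Point 3:
  Lat: 88 + 57.61/60 = 88.9601667
  N ⇒ keep positive
  Longitude: 6.788′ = 0.113133°; total 129.1131333
  hemisphere W, so the sign is −

1. -76.466333, -0.895250
2. -56.626250, -97.405167
3. 88.960167, -129.113133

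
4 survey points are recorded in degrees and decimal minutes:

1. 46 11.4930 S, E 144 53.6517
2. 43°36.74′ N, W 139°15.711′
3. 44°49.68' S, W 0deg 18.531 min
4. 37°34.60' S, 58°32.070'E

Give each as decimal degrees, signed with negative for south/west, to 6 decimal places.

Point 1:
  φ: 11.493′ = 0.191550°; total 46.1915500
  hemisphere S, so the sign is −
  Longitude: 144 + 53.6517/60 = 144.8941950
  E → positive
Point 2:
  Latitude: 36.74′ = 0.612333°; total 43.6123333
  N ⇒ keep positive
  λ: 15.711′ = 0.261850°; total 139.2618500
  W → negative
Point 3:
  φ: 49.68′ = 0.828000°; total 44.8280000
  hemisphere S, so the sign is −
  Longitude: 0 + 18.531/60 = 0.3088500
  hemisphere W, so the sign is −
Point 4:
  Lat: 34.6′ = 0.576667°; total 37.5766667
  hemisphere S, so the sign is −
  Longitude: 58 + 32.07/60 = 58.5345000
  E ⇒ keep positive

1. -46.191550, 144.894195
2. 43.612333, -139.261850
3. -44.828000, -0.308850
4. -37.576667, 58.534500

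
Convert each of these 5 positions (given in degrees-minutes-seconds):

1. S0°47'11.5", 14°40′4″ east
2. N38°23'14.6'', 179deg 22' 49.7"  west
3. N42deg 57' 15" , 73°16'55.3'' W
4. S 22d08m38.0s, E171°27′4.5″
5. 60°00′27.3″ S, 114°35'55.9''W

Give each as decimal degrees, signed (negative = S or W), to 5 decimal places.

Point 1:
  Lat: 0 + 47/60 + 11.5/3600 = 0.786528
  S → negative
  Lon: 14° + 40/60 + 4/3600 = 14 + 0.666667 + 0.001111 = 14.667778
  E ⇒ keep positive
Point 2:
  φ: 38° + 23/60 + 14.6/3600 = 38 + 0.383333 + 0.004056 = 38.387389
  N ⇒ keep positive
  Lon: 22′ + 49.7″ = 22.82833′; 179 + 22.82833/60 = 179.380472
  hemisphere W, so the sign is −
Point 3:
  Latitude: 42° + 57/60 + 15/3600 = 42 + 0.950000 + 0.004167 = 42.954167
  N → positive
  Longitude: 73° + 16/60 + 55.3/3600 = 73 + 0.266667 + 0.015361 = 73.282028
  W → negative
Point 4:
  Lat: 22° + 8/60 + 38/3600 = 22 + 0.133333 + 0.010556 = 22.143889
  S → negative
  Lon: 171° + 27/60 + 4.5/3600 = 171 + 0.450000 + 0.001250 = 171.451250
  E ⇒ keep positive
Point 5:
  Lat: 0′ + 27.3″ = 0.45500′; 60 + 0.45500/60 = 60.007583
  S → negative
  Longitude: 114° + 35/60 + 55.9/3600 = 114 + 0.583333 + 0.015528 = 114.598861
  W → negative

1. -0.78653, 14.66778
2. 38.38739, -179.38047
3. 42.95417, -73.28203
4. -22.14389, 171.45125
5. -60.00758, -114.59886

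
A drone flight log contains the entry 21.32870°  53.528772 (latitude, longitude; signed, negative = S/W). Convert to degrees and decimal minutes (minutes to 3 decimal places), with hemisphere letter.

Lat: 21° + 0.328700 × 60 = 21° 19.72200′
Lon: fractional part 0.528772 → 31.72632 minutes

21° 19.722′ N, 53° 31.726′ E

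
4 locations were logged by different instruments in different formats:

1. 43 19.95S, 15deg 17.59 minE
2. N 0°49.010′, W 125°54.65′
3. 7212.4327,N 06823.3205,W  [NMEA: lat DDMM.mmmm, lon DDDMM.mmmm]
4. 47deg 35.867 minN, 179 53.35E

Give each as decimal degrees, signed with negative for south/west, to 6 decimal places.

Point 1:
  φ: 43 + 19.95/60 = 43.3325000
  hemisphere S, so the sign is −
  λ: 17.59′ = 0.293167°; total 15.2931667
  E → positive
Point 2:
  φ: 49.01′ = 0.816833°; total 0.8168333
  N → positive
  Longitude: 125 + 54.65/60 = 125.9108333
  W → negative
Point 3:
  Lat: degrees = first 2 digits = 72, minutes = 12.4327; 72 + 12.4327/60 = 72.2072117
  N ⇒ keep positive
  Lon: degrees = first 3 digits = 68, minutes = 23.3205; 68 + 23.3205/60 = 68.3886750
  hemisphere W, so the sign is −
Point 4:
  Latitude: 35.867′ = 0.597783°; total 47.5977833
  N → positive
  Lon: 179 + 53.35/60 = 179.8891667
  E → positive

1. -43.332500, 15.293167
2. 0.816833, -125.910833
3. 72.207212, -68.388675
4. 47.597783, 179.889167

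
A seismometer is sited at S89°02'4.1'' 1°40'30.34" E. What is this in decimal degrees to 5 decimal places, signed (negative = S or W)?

-89.03447, 1.67509

φ: 89 + 2/60 + 4.1/3600 = 89.034472
hemisphere S, so the sign is −
Longitude: 1° + 40/60 + 30.34/3600 = 1 + 0.666667 + 0.008428 = 1.675094
E ⇒ keep positive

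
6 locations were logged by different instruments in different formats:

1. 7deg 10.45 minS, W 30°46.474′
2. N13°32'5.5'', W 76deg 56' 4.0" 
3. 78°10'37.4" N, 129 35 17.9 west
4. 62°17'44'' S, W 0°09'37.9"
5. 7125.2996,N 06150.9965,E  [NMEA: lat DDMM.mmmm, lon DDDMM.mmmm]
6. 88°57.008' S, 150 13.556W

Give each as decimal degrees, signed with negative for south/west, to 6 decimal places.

Point 1:
  φ: 10.45′ = 0.174167°; total 7.1741667
  S → negative
  Lon: 46.474′ = 0.774567°; total 30.7745667
  hemisphere W, so the sign is −
Point 2:
  Latitude: 13° + 32/60 + 5.5/3600 = 13 + 0.533333 + 0.001528 = 13.5348611
  N ⇒ keep positive
  Longitude: 56′ + 4″ = 56.06667′; 76 + 56.06667/60 = 76.9344444
  W → negative
Point 3:
  Latitude: 78° + 10/60 + 37.4/3600 = 78 + 0.166667 + 0.010389 = 78.1770556
  N → positive
  λ: 129 + 35/60 + 17.9/3600 = 129.5883056
  W → negative
Point 4:
  φ: 17′ + 44″ = 17.73333′; 62 + 17.73333/60 = 62.2955556
  hemisphere S, so the sign is −
  Longitude: 0° + 9/60 + 37.9/3600 = 0 + 0.150000 + 0.010528 = 0.1605278
  W ⇒ negate
Point 5:
  φ: degrees = first 2 digits = 71, minutes = 25.2996; 71 + 25.2996/60 = 71.4216600
  N ⇒ keep positive
  λ: degrees = first 3 digits = 61, minutes = 50.9965; 61 + 50.9965/60 = 61.8499417
  E ⇒ keep positive
Point 6:
  Lat: 57.008′ = 0.950133°; total 88.9501333
  S ⇒ negate
  Lon: 13.556′ = 0.225933°; total 150.2259333
  W ⇒ negate

1. -7.174167, -30.774567
2. 13.534861, -76.934444
3. 78.177056, -129.588306
4. -62.295556, -0.160528
5. 71.421660, 61.849942
6. -88.950133, -150.225933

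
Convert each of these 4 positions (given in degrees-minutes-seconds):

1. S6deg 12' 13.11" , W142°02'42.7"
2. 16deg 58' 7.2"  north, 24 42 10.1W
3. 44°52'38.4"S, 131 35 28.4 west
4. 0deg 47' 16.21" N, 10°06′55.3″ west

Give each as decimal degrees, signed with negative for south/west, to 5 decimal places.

Point 1:
  Latitude: 6° + 12/60 + 13.11/3600 = 6 + 0.200000 + 0.003642 = 6.203642
  hemisphere S, so the sign is −
  Lon: 142 + 2/60 + 42.7/3600 = 142.045194
  W ⇒ negate
Point 2:
  φ: 16 + 58/60 + 7.2/3600 = 16.968667
  N ⇒ keep positive
  Lon: 24 + 42/60 + 10.1/3600 = 24.702806
  W → negative
Point 3:
  Lat: 44 + 52/60 + 38.4/3600 = 44.877333
  hemisphere S, so the sign is −
  Lon: 131° + 35/60 + 28.4/3600 = 131 + 0.583333 + 0.007889 = 131.591222
  W ⇒ negate
Point 4:
  φ: 0° + 47/60 + 16.21/3600 = 0 + 0.783333 + 0.004503 = 0.787836
  N ⇒ keep positive
  Longitude: 6′ + 55.3″ = 6.92167′; 10 + 6.92167/60 = 10.115361
  hemisphere W, so the sign is −

1. -6.20364, -142.04519
2. 16.96867, -24.70281
3. -44.87733, -131.59122
4. 0.78784, -10.11536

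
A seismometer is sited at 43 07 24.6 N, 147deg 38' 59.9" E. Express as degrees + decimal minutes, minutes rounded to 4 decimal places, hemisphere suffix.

φ: seconds/60 = 0.41000; minutes = 7 + 0.41000 = 7.410000
Lon: seconds/60 = 0.99833; minutes = 38 + 0.99833 = 38.998333

43° 7.4100′ N, 147° 38.9983′ E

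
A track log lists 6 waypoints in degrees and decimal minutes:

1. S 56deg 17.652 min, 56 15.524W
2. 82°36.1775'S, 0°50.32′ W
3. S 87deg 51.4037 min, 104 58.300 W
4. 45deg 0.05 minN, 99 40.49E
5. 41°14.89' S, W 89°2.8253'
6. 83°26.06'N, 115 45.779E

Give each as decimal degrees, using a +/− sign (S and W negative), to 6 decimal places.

1. -56.294200, -56.258733
2. -82.602958, -0.838667
3. -87.856728, -104.971667
4. 45.000833, 99.674833
5. -41.248167, -89.047088
6. 83.434333, 115.762983

Point 1:
  Latitude: 56 + 17.652/60 = 56.2942000
  hemisphere S, so the sign is −
  Lon: 15.524′ = 0.258733°; total 56.2587333
  hemisphere W, so the sign is −
Point 2:
  φ: 36.1775′ = 0.602958°; total 82.6029583
  S → negative
  Lon: 50.32′ = 0.838667°; total 0.8386667
  W ⇒ negate
Point 3:
  Latitude: 51.4037′ = 0.856728°; total 87.8567283
  S → negative
  λ: 58.3′ = 0.971667°; total 104.9716667
  hemisphere W, so the sign is −
Point 4:
  φ: 0.05′ = 0.000833°; total 45.0008333
  N → positive
  Lon: 99 + 40.49/60 = 99.6748333
  E → positive
Point 5:
  Latitude: 14.89′ = 0.248167°; total 41.2481667
  S ⇒ negate
  λ: 2.8253′ = 0.047088°; total 89.0470883
  hemisphere W, so the sign is −
Point 6:
  Lat: 83 + 26.06/60 = 83.4343333
  N ⇒ keep positive
  λ: 115 + 45.779/60 = 115.7629833
  E → positive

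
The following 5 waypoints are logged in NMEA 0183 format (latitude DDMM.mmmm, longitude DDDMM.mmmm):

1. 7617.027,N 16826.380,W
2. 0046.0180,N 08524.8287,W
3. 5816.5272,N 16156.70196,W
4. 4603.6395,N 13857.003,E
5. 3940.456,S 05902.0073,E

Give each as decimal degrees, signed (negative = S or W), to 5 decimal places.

Point 1:
  φ: degrees = first 2 digits = 76, minutes = 17.027; 76 + 17.027/60 = 76.283783
  N → positive
  Lon: degrees = first 3 digits = 168, minutes = 26.38; 168 + 26.38/60 = 168.439667
  W ⇒ negate
Point 2:
  φ: degrees = first 2 digits = 0, minutes = 46.018; 0 + 46.018/60 = 0.766967
  N ⇒ keep positive
  Longitude: degrees = first 3 digits = 85, minutes = 24.8287; 85 + 24.8287/60 = 85.413812
  hemisphere W, so the sign is −
Point 3:
  φ: split at 2 digits → 58° and 16.5272′; 58 + 16.5272/60 = 58.275453
  N → positive
  λ: split at 3 digits → 161° and 56.70196′; 161 + 56.70196/60 = 161.945033
  W ⇒ negate
Point 4:
  Lat: degrees = first 2 digits = 46, minutes = 3.6395; 46 + 3.6395/60 = 46.060658
  N → positive
  Longitude: split at 3 digits → 138° and 57.003′; 138 + 57.003/60 = 138.950050
  E ⇒ keep positive
Point 5:
  φ: split at 2 digits → 39° and 40.456′; 39 + 40.456/60 = 39.674267
  S → negative
  Lon: degrees = first 3 digits = 59, minutes = 2.0073; 59 + 2.0073/60 = 59.033455
  E → positive

1. 76.28378, -168.43967
2. 0.76697, -85.41381
3. 58.27545, -161.94503
4. 46.06066, 138.95005
5. -39.67427, 59.03346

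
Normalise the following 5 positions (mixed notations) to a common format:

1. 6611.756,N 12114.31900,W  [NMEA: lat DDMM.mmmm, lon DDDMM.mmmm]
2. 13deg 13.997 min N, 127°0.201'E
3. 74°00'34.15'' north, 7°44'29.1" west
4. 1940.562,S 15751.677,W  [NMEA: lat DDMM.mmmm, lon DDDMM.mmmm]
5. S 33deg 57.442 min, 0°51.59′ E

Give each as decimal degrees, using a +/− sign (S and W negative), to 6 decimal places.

1. 66.195933, -121.238650
2. 13.233283, 127.003350
3. 74.009486, -7.741417
4. -19.676033, -157.861283
5. -33.957367, 0.859833

Point 1:
  Lat: degrees = first 2 digits = 66, minutes = 11.756; 66 + 11.756/60 = 66.1959333
  N → positive
  Lon: split at 3 digits → 121° and 14.319′; 121 + 14.319/60 = 121.2386500
  W ⇒ negate
Point 2:
  Lat: 13.997′ = 0.233283°; total 13.2332833
  N → positive
  λ: 127 + 0.201/60 = 127.0033500
  E → positive
Point 3:
  Latitude: 0′ + 34.15″ = 0.56917′; 74 + 0.56917/60 = 74.0094861
  N → positive
  Lon: 7° + 44/60 + 29.1/3600 = 7 + 0.733333 + 0.008083 = 7.7414167
  hemisphere W, so the sign is −
Point 4:
  φ: split at 2 digits → 19° and 40.562′; 19 + 40.562/60 = 19.6760333
  hemisphere S, so the sign is −
  Lon: degrees = first 3 digits = 157, minutes = 51.677; 157 + 51.677/60 = 157.8612833
  W ⇒ negate
Point 5:
  φ: 33 + 57.442/60 = 33.9573667
  hemisphere S, so the sign is −
  Lon: 0 + 51.59/60 = 0.8598333
  E ⇒ keep positive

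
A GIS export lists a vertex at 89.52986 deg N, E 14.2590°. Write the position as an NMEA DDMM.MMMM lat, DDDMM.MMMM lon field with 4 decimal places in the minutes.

Latitude: fractional part 0.529860 → 31.791600 minutes
λ: minutes = (14.259000 − 14) × 60 = 15.540000

8931.7916,N / 01415.5400,E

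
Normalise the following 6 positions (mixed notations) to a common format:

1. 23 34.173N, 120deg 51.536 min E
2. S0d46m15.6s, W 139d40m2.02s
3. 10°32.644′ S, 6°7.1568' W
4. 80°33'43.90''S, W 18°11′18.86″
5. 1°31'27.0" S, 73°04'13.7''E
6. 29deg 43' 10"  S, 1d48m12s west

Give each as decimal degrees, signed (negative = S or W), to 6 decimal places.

1. 23.569550, 120.858933
2. -0.771000, -139.667228
3. -10.544067, -6.119280
4. -80.562194, -18.188572
5. -1.524167, 73.070472
6. -29.719444, -1.803333

Point 1:
  Lat: 23 + 34.173/60 = 23.5695500
  N ⇒ keep positive
  Lon: 51.536′ = 0.858933°; total 120.8589333
  E ⇒ keep positive
Point 2:
  φ: 46′ + 15.6″ = 46.26000′; 0 + 46.26000/60 = 0.7710000
  S → negative
  Longitude: 139° + 40/60 + 2.02/3600 = 139 + 0.666667 + 0.000561 = 139.6672278
  W → negative
Point 3:
  φ: 32.644′ = 0.544067°; total 10.5440667
  S ⇒ negate
  Longitude: 7.1568′ = 0.119280°; total 6.1192800
  hemisphere W, so the sign is −
Point 4:
  φ: 80° + 33/60 + 43.9/3600 = 80 + 0.550000 + 0.012194 = 80.5621944
  S ⇒ negate
  Longitude: 18 + 11/60 + 18.86/3600 = 18.1885722
  W ⇒ negate
Point 5:
  Latitude: 1° + 31/60 + 27/3600 = 1 + 0.516667 + 0.007500 = 1.5241667
  S → negative
  Lon: 73 + 4/60 + 13.7/3600 = 73.0704722
  E ⇒ keep positive
Point 6:
  Latitude: 29° + 43/60 + 10/3600 = 29 + 0.716667 + 0.002778 = 29.7194444
  hemisphere S, so the sign is −
  Longitude: 48′ + 12″ = 48.20000′; 1 + 48.20000/60 = 1.8033333
  W ⇒ negate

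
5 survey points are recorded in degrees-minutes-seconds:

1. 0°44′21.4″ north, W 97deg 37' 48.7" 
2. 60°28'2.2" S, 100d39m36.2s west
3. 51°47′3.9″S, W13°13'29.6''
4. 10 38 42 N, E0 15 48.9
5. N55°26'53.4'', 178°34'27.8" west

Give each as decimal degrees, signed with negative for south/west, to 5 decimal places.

Point 1:
  Latitude: 0 + 44/60 + 21.4/3600 = 0.739278
  N → positive
  Lon: 37′ + 48.7″ = 37.81167′; 97 + 37.81167/60 = 97.630194
  W → negative
Point 2:
  Lat: 60° + 28/60 + 2.2/3600 = 60 + 0.466667 + 0.000611 = 60.467278
  S ⇒ negate
  Longitude: 39′ + 36.2″ = 39.60333′; 100 + 39.60333/60 = 100.660056
  hemisphere W, so the sign is −
Point 3:
  Lat: 51 + 47/60 + 3.9/3600 = 51.784417
  hemisphere S, so the sign is −
  λ: 13° + 13/60 + 29.6/3600 = 13 + 0.216667 + 0.008222 = 13.224889
  hemisphere W, so the sign is −
Point 4:
  Lat: 38′ + 42″ = 38.70000′; 10 + 38.70000/60 = 10.645000
  N → positive
  λ: 0 + 15/60 + 48.9/3600 = 0.263583
  E → positive
Point 5:
  Lat: 26′ + 53.4″ = 26.89000′; 55 + 26.89000/60 = 55.448167
  N → positive
  Lon: 178 + 34/60 + 27.8/3600 = 178.574389
  hemisphere W, so the sign is −

1. 0.73928, -97.63019
2. -60.46728, -100.66006
3. -51.78442, -13.22489
4. 10.64500, 0.26358
5. 55.44817, -178.57439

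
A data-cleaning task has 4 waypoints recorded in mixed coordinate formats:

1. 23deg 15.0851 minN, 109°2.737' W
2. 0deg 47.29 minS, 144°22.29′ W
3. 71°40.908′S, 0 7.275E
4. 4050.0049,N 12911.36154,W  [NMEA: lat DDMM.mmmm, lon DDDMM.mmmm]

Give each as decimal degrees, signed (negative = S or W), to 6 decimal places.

1. 23.251418, -109.045617
2. -0.788167, -144.371500
3. -71.681800, 0.121250
4. 40.833415, -129.189359

Point 1:
  Lat: 15.0851′ = 0.251418°; total 23.2514183
  N ⇒ keep positive
  Lon: 2.737′ = 0.045617°; total 109.0456167
  hemisphere W, so the sign is −
Point 2:
  φ: 47.29′ = 0.788167°; total 0.7881667
  S → negative
  Lon: 144 + 22.29/60 = 144.3715000
  hemisphere W, so the sign is −
Point 3:
  Lat: 71 + 40.908/60 = 71.6818000
  S → negative
  λ: 7.275′ = 0.121250°; total 0.1212500
  E → positive
Point 4:
  Latitude: split at 2 digits → 40° and 50.0049′; 40 + 50.0049/60 = 40.8334150
  N ⇒ keep positive
  λ: split at 3 digits → 129° and 11.36154′; 129 + 11.36154/60 = 129.1893590
  W → negative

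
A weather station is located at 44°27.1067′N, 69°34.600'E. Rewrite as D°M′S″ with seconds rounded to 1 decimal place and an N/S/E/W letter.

φ: fractional minutes 0.10670 × 60 = 6.402″
Longitude: 34.60000′ → 34′ and 0.60000 × 60 = 36.000″

44°27′6.4″ N, 69°34′36.0″ E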